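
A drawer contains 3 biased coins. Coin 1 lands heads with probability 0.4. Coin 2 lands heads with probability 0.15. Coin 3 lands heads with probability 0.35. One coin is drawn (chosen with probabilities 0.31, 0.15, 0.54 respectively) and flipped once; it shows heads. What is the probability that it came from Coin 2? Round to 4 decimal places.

P(heads|C1) = 0.4; P(heads|C2) = 0.15; P(heads|C3) = 0.35.
Prior × likelihood for each source: 0.31·0.4=0.1240, 0.15·0.15=0.02250, 0.54·0.35=0.1890. Summing gives P(heads) = 0.33550.
P(Coin 2 | heads) = 0.02250 / 0.33550 = 0.0671.

Posterior probability ≈ 0.0671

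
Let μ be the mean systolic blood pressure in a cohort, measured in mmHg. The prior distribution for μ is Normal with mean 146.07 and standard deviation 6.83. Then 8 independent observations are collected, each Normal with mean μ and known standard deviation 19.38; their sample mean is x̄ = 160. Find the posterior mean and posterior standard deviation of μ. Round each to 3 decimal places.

Posterior mean ≈ 153.013; posterior SD ≈ 4.837

With known σ, the Normal prior is conjugate. Weight on the data is w = (n/σ²)/(n/σ² + 1/τ₀²) = 0.0213001/(0.0213001+0.0214367) = 0.49840.
Posterior mean = w·x̄ + (1−w)·μ₀ = 0.49840·160 + 0.50160·146.07 = 153.013. Posterior variance = 1/(0.0213001+0.0214367) = 23.3990, so SD = 4.837.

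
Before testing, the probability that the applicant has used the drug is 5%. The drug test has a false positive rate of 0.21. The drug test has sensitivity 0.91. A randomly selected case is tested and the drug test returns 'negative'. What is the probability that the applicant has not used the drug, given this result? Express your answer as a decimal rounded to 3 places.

P(¬H | E) ≈ 0.994

Let H be the event that the applicant has used the drug. P(H) = 0.05, so P(¬H) = 0.95. With E the 'negative' result, P(E|H) = 0.09 and P(E|¬H) = 0.79.
P(E) = 0.09·0.05 + 0.79·0.95 = 0.0045000 + 0.75050 = 0.75500.
By Bayes' theorem, P(H|E) = 0.0045000 / 0.75500 = 0.006. Hence P(¬H|E) = 1 − 0.006 = 0.994.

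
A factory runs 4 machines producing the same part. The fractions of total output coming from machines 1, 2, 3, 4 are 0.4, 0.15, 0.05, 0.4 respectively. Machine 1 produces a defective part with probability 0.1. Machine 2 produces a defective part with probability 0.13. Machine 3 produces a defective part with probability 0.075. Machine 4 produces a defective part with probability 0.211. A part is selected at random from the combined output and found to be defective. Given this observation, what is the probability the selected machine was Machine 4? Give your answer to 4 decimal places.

Posterior probability ≈ 0.5716

P(defective|M1) = 0.1; P(defective|M2) = 0.13; P(defective|M3) = 0.075; P(defective|M4) = 0.211.
Prior × likelihood for each source: 0.4·0.1=0.04000, 0.15·0.13=0.01950, 0.05·0.075=0.003750, 0.4·0.211=0.08440. Summing gives P(defective) = 0.14765.
P(Machine 4 | defective) = 0.08440 / 0.14765 = 0.5716.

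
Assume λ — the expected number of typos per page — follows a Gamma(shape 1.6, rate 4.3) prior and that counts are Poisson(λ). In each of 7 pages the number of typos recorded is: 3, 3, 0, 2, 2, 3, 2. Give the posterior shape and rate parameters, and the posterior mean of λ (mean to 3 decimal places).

Posterior: Gamma(shape=16.6, rate=11.3); mean ≈ 1.469

Total count ∑xᵢ = 15 over n = 7 pages.
Gamma is conjugate to the Poisson likelihood: posterior is Gamma(shape = 1.6+15 = 16.6, rate = 4.3+7 = 11.3).
Posterior mean = shape/rate = 16.6/11.3 = 1.469.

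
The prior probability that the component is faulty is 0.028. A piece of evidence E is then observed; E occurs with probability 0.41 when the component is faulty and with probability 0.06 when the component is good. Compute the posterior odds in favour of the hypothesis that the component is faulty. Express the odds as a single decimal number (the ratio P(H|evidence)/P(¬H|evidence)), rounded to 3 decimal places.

Prior odds = 0.028/(1−0.028) = 0.028807.
Likelihood ratio for E = 0.41/0.06 = 6.8333.
Posterior odds = prior odds × LR = 0.19684.

Posterior odds ≈ 0.197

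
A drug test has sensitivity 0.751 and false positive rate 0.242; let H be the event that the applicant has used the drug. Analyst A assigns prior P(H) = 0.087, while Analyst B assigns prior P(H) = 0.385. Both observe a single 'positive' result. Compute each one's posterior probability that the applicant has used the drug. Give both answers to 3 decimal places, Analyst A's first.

The likelihood ratio for a 'positive' result is 0.751/0.242 = 3.1033.
Analyst A: prior odds 0.087/0.913 = 0.095290; posterior odds 0.29571; posterior probability 0.228.
Analyst B: prior odds 0.385/0.615 = 0.62602; posterior odds 1.9427; posterior probability 0.660.

Analyst A: 0.228; Analyst B: 0.660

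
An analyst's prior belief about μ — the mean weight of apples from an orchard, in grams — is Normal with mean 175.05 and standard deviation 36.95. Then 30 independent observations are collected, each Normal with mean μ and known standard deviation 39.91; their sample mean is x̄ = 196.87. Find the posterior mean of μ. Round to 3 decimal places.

Posterior mean ≈ 196.053

With known σ, the Normal prior is conjugate. Weight on the data is w = (n/σ²)/(n/σ² + 1/τ₀²) = 0.0188347/(0.0188347+0.00073244) = 0.96257.
Posterior mean = w·x̄ + (1−w)·μ₀ = 0.96257·196.87 + 0.037432·175.05 = 196.053.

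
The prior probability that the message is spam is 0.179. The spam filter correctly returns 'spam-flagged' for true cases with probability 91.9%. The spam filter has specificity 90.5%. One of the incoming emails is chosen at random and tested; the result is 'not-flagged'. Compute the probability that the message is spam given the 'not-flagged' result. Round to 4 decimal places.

P(H | E) ≈ 0.0191

Write H for 'the message is spam'. Prior odds H:¬H = 0.179/0.821 = 0.21803. For the 'not-flagged' outcome, the likelihood ratio is 0.081/0.905 = 0.089503.
Posterior odds = 0.21803 × 0.089503 = 0.019514, so P(H|E) = 0.019514/(1+0.019514) = 0.0191.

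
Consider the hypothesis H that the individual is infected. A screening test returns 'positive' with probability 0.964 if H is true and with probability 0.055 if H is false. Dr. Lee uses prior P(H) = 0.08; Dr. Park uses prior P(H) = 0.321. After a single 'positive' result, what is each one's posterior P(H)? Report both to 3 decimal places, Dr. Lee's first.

The likelihood ratio for a 'positive' result is 0.964/0.055 = 17.527.
Dr. Lee: prior odds 0.08/0.92 = 0.086957; posterior odds 1.5241; posterior probability 0.604.
Dr. Park: prior odds 0.321/0.679 = 0.47275; posterior odds 8.2861; posterior probability 0.892.

Dr. Lee: 0.604; Dr. Park: 0.892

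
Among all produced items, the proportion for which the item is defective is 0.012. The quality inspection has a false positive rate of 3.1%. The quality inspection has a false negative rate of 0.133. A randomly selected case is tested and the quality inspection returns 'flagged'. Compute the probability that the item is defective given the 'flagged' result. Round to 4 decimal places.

P(H | E) ≈ 0.2536

Write H for 'the item is defective'. Prior odds H:¬H = 0.012/0.988 = 0.012146. For the 'flagged' outcome, the likelihood ratio is 0.867/0.031 = 27.968.
Posterior odds = 0.012146 × 27.968 = 0.33969, so P(H|E) = 0.33969/(1+0.33969) = 0.2536.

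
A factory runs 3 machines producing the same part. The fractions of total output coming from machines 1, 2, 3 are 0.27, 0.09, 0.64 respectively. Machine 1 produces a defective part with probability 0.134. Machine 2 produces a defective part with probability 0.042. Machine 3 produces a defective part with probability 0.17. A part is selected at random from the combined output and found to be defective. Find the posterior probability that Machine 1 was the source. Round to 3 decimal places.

Posterior probability ≈ 0.243

P(defective|M1) = 0.134; P(defective|M2) = 0.042; P(defective|M3) = 0.17.
Prior × likelihood for each source: 0.27·0.134=0.03618, 0.09·0.042=0.003780, 0.64·0.17=0.1088. Summing gives P(defective) = 0.14876.
P(Machine 1 | defective) = 0.03618 / 0.14876 = 0.243.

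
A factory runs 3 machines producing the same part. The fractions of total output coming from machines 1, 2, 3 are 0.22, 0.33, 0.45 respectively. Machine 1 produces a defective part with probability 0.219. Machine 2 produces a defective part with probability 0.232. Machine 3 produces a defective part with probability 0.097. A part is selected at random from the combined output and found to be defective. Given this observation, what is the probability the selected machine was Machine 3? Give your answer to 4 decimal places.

Posterior probability ≈ 0.2592

P(defective|M1) = 0.219; P(defective|M2) = 0.232; P(defective|M3) = 0.097.
Prior × likelihood for each source: 0.22·0.219=0.04818, 0.33·0.232=0.07656, 0.45·0.097=0.04365. Summing gives P(defective) = 0.16839.
P(Machine 3 | defective) = 0.04365 / 0.16839 = 0.2592.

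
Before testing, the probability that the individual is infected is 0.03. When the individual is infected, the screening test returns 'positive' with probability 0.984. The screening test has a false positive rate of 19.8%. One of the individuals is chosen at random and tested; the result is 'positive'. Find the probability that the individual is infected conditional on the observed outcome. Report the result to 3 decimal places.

P(H | E) ≈ 0.133

Write H for 'the individual is infected'. Prior odds H:¬H = 0.03/0.97 = 0.030928. For the 'positive' outcome, the likelihood ratio is 0.984/0.198 = 4.9697.
Posterior odds = 0.030928 × 4.9697 = 0.15370, so P(H|E) = 0.15370/(1+0.15370) = 0.133.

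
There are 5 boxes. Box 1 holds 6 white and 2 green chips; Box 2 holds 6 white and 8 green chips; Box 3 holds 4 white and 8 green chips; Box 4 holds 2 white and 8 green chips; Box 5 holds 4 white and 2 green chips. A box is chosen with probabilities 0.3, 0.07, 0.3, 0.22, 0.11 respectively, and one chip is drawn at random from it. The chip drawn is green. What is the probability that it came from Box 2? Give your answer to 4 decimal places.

Posterior probability ≈ 0.0758

Tabulate prior·likelihood by source: [1] prior 0.3, lik 0.25, product 0.07500; [2] prior 0.07, lik 0.5714, product 0.04000; [3] prior 0.3, lik 0.6667, product 0.2000; [4] prior 0.22, lik 0.8, product 0.1760; [5] prior 0.11, lik 0.3333, product 0.03667.
Normalizing constant = 0.52767; the posterior for Box 2 is its product over the sum, 0.04000/0.52767 = 0.0758.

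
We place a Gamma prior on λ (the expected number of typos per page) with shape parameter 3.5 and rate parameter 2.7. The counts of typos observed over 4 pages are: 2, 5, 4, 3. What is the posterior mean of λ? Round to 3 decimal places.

Total count ∑xᵢ = 14 over n = 4 pages.
Gamma is conjugate to the Poisson likelihood: posterior is Gamma(shape = 3.5+14 = 17.5, rate = 2.7+4 = 6.7).
E[λ | data] = 17.5/6.7 = 2.612.

Posterior mean ≈ 2.612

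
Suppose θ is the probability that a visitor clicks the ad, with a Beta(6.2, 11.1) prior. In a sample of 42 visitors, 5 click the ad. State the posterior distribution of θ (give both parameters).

Posterior: Beta(11.2, 48.1)

Observing 5 successes and 37 failures updates Beta(6.2, 11.1) by adding the success and failure counts to the two shape parameters: α = 6.2+5 = 11.2, β = 11.1+37 = 48.1.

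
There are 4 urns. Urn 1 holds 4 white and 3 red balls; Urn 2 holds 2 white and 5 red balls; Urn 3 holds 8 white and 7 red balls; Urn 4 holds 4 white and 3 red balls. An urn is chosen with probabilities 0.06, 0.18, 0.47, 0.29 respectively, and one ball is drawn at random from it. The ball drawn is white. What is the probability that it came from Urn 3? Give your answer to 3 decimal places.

Posterior probability ≈ 0.499

P(white|Urn 1) = 0.5714; P(white|Urn 2) = 0.2857; P(white|Urn 3) = 0.5333; P(white|Urn 4) = 0.5714.
Prior × likelihood for each source: 0.06·0.5714=0.03429, 0.18·0.2857=0.05143, 0.47·0.5333=0.2507, 0.29·0.5714=0.1657. Summing gives P(white) = 0.50210.
P(Urn 3 | white) = 0.2507 / 0.50210 = 0.499.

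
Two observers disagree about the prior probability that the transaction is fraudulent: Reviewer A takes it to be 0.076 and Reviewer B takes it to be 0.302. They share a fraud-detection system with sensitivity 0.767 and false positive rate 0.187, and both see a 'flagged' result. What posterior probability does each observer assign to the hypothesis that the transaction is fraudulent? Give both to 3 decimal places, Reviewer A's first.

P('+'|H) = 0.767, P('+'|¬H) = 0.187.
Reviewer A: numerator 0.767·0.076 = 0.058292; evidence = 0.058292+0.187·0.924 = 0.23108; posterior = 0.252.
Reviewer B: numerator 0.767·0.302 = 0.23163; evidence = 0.23163+0.187·0.698 = 0.36216; posterior = 0.640.

Reviewer A: 0.252; Reviewer B: 0.640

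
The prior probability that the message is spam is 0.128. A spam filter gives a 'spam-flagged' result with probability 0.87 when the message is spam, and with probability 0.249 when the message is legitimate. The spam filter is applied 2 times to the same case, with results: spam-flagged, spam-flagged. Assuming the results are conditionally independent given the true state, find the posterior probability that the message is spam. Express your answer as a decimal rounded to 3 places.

Posterior P(H) ≈ 0.642

Let H be the event that the message is spam; start with P(H) = 0.128. P('spam-flagged'|H) = 0.87, P('spam-flagged'|¬H) = 0.249.
Update on result 1 ('spam-flagged'): P(H) ← 0.87·0.1280 / (0.87·0.1280 + 0.249·0.8720) = 0.11136/0.32849 = 0.3390.
Update on result 2 ('spam-flagged'): P(H) ← 0.87·0.3390 / (0.87·0.3390 + 0.249·0.6610) = 0.29494/0.45952 = 0.6418.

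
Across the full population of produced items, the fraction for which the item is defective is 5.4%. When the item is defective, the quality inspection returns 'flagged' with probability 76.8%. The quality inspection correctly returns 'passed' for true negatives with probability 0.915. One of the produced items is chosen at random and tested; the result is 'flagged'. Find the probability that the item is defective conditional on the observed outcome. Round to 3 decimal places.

Let H be the event that the item is defective. P(H) = 0.054, so P(¬H) = 0.946. With E the 'flagged' result, P(E|H) = 0.768 and P(E|¬H) = 0.085.
P(E) = 0.768·0.054 + 0.085·0.946 = 0.041472 + 0.080410 = 0.12188.
By Bayes' theorem, P(H|E) = 0.041472 / 0.12188 = 0.340.

P(H | E) ≈ 0.340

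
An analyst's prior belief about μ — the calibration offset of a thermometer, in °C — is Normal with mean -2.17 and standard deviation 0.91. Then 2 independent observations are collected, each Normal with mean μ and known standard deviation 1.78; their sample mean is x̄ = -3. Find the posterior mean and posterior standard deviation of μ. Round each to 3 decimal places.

Posterior mean ≈ -2.455; posterior SD ≈ 0.737

Prior precision 1/τ₀² = 1/0.91² = 1.20758; data precision n/σ² = 2/1.78² = 0.631233.
Posterior precision = 1.20758 + 0.631233 = 1.83882, giving posterior SD = 1/√1.83882 = 0.737.
Posterior mean = (1.20758·-2.17 + 0.631233·-3) / 1.83882 = -2.455.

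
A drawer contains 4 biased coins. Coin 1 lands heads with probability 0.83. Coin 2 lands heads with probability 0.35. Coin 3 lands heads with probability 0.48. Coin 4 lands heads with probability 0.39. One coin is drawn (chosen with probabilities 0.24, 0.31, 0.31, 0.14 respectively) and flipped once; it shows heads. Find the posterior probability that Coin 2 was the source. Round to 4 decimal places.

Tabulate prior·likelihood by source: [1] prior 0.24, lik 0.83, product 0.1992; [2] prior 0.31, lik 0.35, product 0.1085; [3] prior 0.31, lik 0.48, product 0.1488; [4] prior 0.14, lik 0.39, product 0.05460.
Normalizing constant = 0.51110; the posterior for Coin 2 is its product over the sum, 0.1085/0.51110 = 0.2123.

Posterior probability ≈ 0.2123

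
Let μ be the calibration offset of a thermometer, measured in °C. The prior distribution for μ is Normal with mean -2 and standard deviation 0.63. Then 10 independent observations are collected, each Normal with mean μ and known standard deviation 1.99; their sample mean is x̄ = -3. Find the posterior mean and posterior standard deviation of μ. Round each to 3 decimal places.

Posterior mean ≈ -2.501; posterior SD ≈ 0.445

With known σ, the Normal prior is conjugate. Weight on the data is w = (n/σ²)/(n/σ² + 1/τ₀²) = 2.52519/(2.52519+2.51953) = 0.50056.
Posterior mean = w·x̄ + (1−w)·μ₀ = 0.50056·-3 + 0.49944·-2 = -2.501. Posterior variance = 1/(2.52519+2.51953) = 0.198227, so SD = 0.445.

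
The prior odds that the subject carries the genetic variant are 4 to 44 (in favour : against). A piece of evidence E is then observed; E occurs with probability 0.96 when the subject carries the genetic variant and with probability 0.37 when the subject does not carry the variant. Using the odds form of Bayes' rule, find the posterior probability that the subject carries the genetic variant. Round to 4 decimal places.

Posterior probability ≈ 0.1909

Prior odds = 4/44 = 0.090909.
Likelihood ratio for E = 0.96/0.37 = 2.5946.
Posterior odds = prior odds × LR = 0.23587.
Posterior probability = odds/(1+odds) = 0.23587/1.2359 = 0.1909.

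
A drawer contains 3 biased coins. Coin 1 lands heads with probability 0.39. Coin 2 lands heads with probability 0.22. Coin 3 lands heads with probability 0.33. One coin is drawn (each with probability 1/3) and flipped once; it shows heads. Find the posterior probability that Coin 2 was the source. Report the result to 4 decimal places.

Posterior probability ≈ 0.2340

Tabulate prior·likelihood by source: [1] prior 0.333333, lik 0.39, product 0.1300; [2] prior 0.333333, lik 0.22, product 0.07333; [3] prior 0.333333, lik 0.33, product 0.1100.
Normalizing constant = 0.31333; the posterior for Coin 2 is its product over the sum, 0.07333/0.31333 = 0.2340.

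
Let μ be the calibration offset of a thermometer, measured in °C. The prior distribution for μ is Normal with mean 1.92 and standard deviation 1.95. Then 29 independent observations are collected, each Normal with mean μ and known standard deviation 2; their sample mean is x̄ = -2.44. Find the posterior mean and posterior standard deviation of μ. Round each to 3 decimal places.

With known σ, the Normal prior is conjugate. Weight on the data is w = (n/σ²)/(n/σ² + 1/τ₀²) = 7.25000/(7.25000+0.262985) = 0.96500.
Posterior mean = w·x̄ + (1−w)·μ₀ = 0.96500·-2.44 + 0.035004·1.92 = -2.287. Posterior variance = 1/(7.25000+0.262985) = 0.133103, so SD = 0.365.

Posterior mean ≈ -2.287; posterior SD ≈ 0.365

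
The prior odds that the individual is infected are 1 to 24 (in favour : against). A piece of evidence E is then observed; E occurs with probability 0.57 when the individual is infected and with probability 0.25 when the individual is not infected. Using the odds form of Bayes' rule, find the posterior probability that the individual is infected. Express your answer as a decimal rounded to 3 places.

Prior odds = 1/24 = 0.041667.
Likelihood ratio for E = 0.57/0.25 = 2.2800.
Posterior odds = prior odds × LR = 0.095000.
Posterior probability = odds/(1+odds) = 0.095000/1.0950 = 0.087.

Posterior probability ≈ 0.087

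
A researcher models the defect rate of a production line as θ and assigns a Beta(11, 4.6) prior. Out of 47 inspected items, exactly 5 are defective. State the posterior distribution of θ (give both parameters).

The binomial likelihood is conjugate to the Beta prior: with 5 successes and 42 failures, the posterior is Beta(11+5, 4.6+42) = Beta(16, 46.6).

Posterior: Beta(16, 46.6)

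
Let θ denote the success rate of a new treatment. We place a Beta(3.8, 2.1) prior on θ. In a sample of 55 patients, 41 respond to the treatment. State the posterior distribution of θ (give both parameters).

Observing 41 successes and 14 failures updates Beta(3.8, 2.1) by adding the success and failure counts to the two shape parameters: α = 3.8+41 = 44.8, β = 2.1+14 = 16.1.

Posterior: Beta(44.8, 16.1)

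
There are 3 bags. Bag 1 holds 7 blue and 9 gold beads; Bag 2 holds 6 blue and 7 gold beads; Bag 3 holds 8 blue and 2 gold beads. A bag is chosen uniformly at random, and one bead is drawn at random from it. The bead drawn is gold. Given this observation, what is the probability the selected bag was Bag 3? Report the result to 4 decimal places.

Tabulate prior·likelihood by source: [1] prior 0.333333, lik 0.5625, product 0.1875; [2] prior 0.333333, lik 0.5385, product 0.1795; [3] prior 0.333333, lik 0.2, product 0.06667.
Normalizing constant = 0.43365; the posterior for Bag 3 is its product over the sum, 0.06667/0.43365 = 0.1537.

Posterior probability ≈ 0.1537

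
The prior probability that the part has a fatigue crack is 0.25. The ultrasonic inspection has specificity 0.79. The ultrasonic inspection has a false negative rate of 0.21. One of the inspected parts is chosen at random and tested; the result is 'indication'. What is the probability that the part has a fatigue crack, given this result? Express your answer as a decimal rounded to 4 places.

P(H | E) ≈ 0.5563

Let H be the event that the part has a fatigue crack. P(H) = 0.25, so P(¬H) = 0.75. With E the 'indication' result, P(E|H) = 0.79 and P(E|¬H) = 0.21.
P(E) = 0.79·0.25 + 0.21·0.75 = 0.19750 + 0.15750 = 0.35500.
By Bayes' theorem, P(H|E) = 0.19750 / 0.35500 = 0.5563.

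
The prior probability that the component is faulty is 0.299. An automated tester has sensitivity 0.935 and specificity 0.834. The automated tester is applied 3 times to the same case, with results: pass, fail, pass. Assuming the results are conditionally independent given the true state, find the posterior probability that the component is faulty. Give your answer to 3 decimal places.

Posterior P(H) ≈ 0.014

Let H be the event that the component is faulty; start with P(H) = 0.299. P('fail'|H) = 0.935, P('fail'|¬H) = 0.166.
Update on result 1 ('pass'): P(H) ← 0.065·0.2990 / (0.065·0.2990 + 0.834·0.7010) = 0.019435/0.60407 = 0.0322.
Update on result 2 ('fail'): P(H) ← 0.935·0.0322 / (0.935·0.0322 + 0.166·0.9678) = 0.030082/0.19074 = 0.1577.
Update on result 3 ('pass'): P(H) ← 0.065·0.1577 / (0.065·0.1577 + 0.834·0.8423) = 0.010251/0.71272 = 0.0144.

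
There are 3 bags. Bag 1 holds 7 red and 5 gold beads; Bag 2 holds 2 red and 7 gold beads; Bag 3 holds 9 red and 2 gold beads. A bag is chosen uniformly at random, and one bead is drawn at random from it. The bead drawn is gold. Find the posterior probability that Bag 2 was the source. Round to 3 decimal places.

Posterior probability ≈ 0.565

P(gold|Bag 1) = 0.4167; P(gold|Bag 2) = 0.7778; P(gold|Bag 3) = 0.1818.
Prior × likelihood for each source: 0.333333·0.4167=0.1389, 0.333333·0.7778=0.2593, 0.333333·0.1818=0.06061. Summing gives P(gold) = 0.45875.
P(Bag 2 | gold) = 0.2593 / 0.45875 = 0.565.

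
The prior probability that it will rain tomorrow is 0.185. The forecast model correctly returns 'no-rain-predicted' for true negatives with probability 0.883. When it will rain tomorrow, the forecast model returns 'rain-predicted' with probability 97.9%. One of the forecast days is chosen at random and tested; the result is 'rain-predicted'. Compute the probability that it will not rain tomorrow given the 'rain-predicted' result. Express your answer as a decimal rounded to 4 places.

P(¬H | E) ≈ 0.3449

Write H for 'it will rain tomorrow'. Prior odds H:¬H = 0.185/0.815 = 0.22699. For the 'rain-predicted' outcome, the likelihood ratio is 0.979/0.117 = 8.3675.
Posterior odds = 0.22699 × 8.3675 = 1.8994, so P(H|E) = 1.8994/(1+1.8994) = 0.6551. Then P(¬H|E) = 1 − 0.6551 = 0.3449.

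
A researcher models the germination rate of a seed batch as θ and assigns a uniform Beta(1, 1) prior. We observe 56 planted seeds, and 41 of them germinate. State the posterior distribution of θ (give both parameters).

Observing 41 successes and 15 failures updates Beta(1, 1) by adding the success and failure counts to the two shape parameters: α = 1+41 = 42, β = 1+15 = 16.

Posterior: Beta(42, 16)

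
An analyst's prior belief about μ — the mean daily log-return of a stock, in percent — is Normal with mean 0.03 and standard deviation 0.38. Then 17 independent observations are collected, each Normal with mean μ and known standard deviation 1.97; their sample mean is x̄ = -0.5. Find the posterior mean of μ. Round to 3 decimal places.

With known σ, the Normal prior is conjugate. Weight on the data is w = (n/σ²)/(n/σ² + 1/τ₀²) = 4.38043/(4.38043+6.92521) = 0.38746.
Posterior mean = w·x̄ + (1−w)·μ₀ = 0.38746·-0.5 + 0.61254·0.03 = -0.175.

Posterior mean ≈ -0.175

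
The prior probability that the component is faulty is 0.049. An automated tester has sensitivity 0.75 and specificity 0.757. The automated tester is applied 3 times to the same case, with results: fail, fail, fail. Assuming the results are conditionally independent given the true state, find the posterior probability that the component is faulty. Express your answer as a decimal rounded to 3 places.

With H the event that the component is faulty, the joint likelihood of the observed sequence is P(data|H) = 0.75·0.75·0.75 = 0.42188 and P(data|¬H) = 0.243·0.243·0.243 = 0.014349.
Bayes: P(H|data) = 0.049·0.42188 / (0.049·0.42188 + 0.951·0.014349) = 0.020672/0.034318 = 0.6024.

Posterior P(H) ≈ 0.602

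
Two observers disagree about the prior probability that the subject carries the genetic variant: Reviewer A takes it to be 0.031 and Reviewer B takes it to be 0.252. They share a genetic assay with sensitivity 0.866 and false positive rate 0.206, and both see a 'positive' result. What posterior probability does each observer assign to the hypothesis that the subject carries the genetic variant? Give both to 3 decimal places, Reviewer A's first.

Reviewer A: 0.119; Reviewer B: 0.586

The likelihood ratio for a 'positive' result is 0.866/0.206 = 4.2039.
Reviewer A: prior odds 0.031/0.969 = 0.031992; posterior odds 0.13449; posterior probability 0.119.
Reviewer B: prior odds 0.252/0.748 = 0.33690; posterior odds 1.4163; posterior probability 0.586.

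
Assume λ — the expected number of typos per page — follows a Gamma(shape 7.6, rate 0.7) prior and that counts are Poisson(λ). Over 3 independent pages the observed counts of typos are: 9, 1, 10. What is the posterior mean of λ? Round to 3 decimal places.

Posterior mean ≈ 7.459

The Poisson likelihood adds the total count to the shape and the number of exposure periods to the rate. Here ∑xᵢ = 20 and n = 3, so shape 7.6→27.6 and rate 0.7→3.7.
Posterior mean = shape/rate = 27.6/3.7 = 7.459.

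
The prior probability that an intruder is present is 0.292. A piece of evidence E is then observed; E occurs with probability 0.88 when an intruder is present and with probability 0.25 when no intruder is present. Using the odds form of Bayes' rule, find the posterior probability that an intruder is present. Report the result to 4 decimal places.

Posterior probability ≈ 0.5921

Prior odds = 0.292/(1−0.292) = 0.41243.
Likelihood ratio for E = 0.88/0.25 = 3.5200.
Posterior odds = prior odds × LR = 1.4518.
Posterior probability = odds/(1+odds) = 1.4518/2.4518 = 0.5921.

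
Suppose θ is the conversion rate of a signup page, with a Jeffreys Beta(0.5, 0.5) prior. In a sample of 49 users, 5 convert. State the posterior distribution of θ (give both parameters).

Observing 5 successes and 44 failures updates Beta(0.5, 0.5) by adding the success and failure counts to the two shape parameters: α = 0.5+5 = 5.5, β = 0.5+44 = 44.5.

Posterior: Beta(5.5, 44.5)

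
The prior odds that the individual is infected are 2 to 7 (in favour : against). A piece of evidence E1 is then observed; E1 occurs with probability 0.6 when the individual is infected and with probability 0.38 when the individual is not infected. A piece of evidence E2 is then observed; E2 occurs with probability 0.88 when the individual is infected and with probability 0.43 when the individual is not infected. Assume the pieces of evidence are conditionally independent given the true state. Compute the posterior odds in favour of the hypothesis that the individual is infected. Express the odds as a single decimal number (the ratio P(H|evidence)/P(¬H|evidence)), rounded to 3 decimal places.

Posterior odds ≈ 0.923

Prior odds = 2/7 = 0.28571.
Likelihood ratio for E1 = 0.6/0.38 = 1.5789.
Likelihood ratio for E2 = 0.88/0.43 = 2.0465.
Posterior odds = prior odds × LR₁ × LR₂ = 0.92324.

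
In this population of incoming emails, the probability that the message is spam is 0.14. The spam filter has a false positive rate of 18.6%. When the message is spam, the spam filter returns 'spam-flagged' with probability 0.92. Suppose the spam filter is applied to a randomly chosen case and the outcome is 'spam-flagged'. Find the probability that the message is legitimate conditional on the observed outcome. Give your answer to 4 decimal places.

P(¬H | E) ≈ 0.5540

Let H be the event that the message is spam. P(H) = 0.14, so P(¬H) = 0.86. With E the 'spam-flagged' result, P(E|H) = 0.92 and P(E|¬H) = 0.186.
P(E) = 0.92·0.14 + 0.186·0.86 = 0.12880 + 0.15996 = 0.28876.
By Bayes' theorem, P(H|E) = 0.12880 / 0.28876 = 0.4460. Hence P(¬H|E) = 1 − 0.4460 = 0.5540.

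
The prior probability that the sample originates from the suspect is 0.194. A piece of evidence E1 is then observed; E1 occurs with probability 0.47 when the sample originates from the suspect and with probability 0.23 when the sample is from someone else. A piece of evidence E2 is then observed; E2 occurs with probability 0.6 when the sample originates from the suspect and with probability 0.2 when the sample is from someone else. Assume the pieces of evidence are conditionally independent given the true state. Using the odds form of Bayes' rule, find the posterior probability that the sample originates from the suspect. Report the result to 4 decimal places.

Prior odds = 0.194/(1−0.194) = 0.24069.
Likelihood ratio for E1 = 0.47/0.23 = 2.0435.
Likelihood ratio for E2 = 0.6/0.2 = 3.0000.
Posterior odds = prior odds × LR₁ × LR₂ = 1.4756.
Posterior probability = odds/(1+odds) = 1.4756/2.4756 = 0.5961.

Posterior probability ≈ 0.5961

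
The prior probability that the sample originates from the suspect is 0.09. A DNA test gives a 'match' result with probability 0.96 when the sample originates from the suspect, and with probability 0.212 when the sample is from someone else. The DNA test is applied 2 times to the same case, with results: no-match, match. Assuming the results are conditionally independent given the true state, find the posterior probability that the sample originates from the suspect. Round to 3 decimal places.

Posterior P(H) ≈ 0.022

With H the event that the sample originates from the suspect, the joint likelihood of the observed sequence is P(data|H) = 0.04·0.96 = 0.038400 and P(data|¬H) = 0.788·0.212 = 0.16706.
Bayes: P(H|data) = 0.09·0.038400 / (0.09·0.038400 + 0.91·0.16706) = 0.0034560/0.15548 = 0.0222.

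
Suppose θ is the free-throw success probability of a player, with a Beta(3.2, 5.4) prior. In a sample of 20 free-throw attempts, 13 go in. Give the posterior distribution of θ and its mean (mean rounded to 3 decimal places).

The binomial likelihood is conjugate to the Beta prior: with 13 successes and 7 failures, the posterior is Beta(3.2+13, 5.4+7) = Beta(16.2, 12.4).
E[θ | data] = 16.2/(16.2+12.4) = 0.566.

Posterior: Beta(16.2, 12.4); mean ≈ 0.566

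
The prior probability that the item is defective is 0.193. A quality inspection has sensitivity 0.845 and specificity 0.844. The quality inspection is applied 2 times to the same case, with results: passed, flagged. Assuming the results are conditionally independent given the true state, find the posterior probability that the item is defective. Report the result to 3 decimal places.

Posterior P(H) ≈ 0.192

Let H be the event that the item is defective; start with P(H) = 0.193. P('flagged'|H) = 0.845, P('flagged'|¬H) = 0.156.
Update on result 1 ('passed'): P(H) ← 0.155·0.1930 / (0.155·0.1930 + 0.844·0.8070) = 0.029915/0.71102 = 0.0421.
Update on result 2 ('flagged'): P(H) ← 0.845·0.0421 / (0.845·0.0421 + 0.156·0.9579) = 0.035552/0.18499 = 0.1922.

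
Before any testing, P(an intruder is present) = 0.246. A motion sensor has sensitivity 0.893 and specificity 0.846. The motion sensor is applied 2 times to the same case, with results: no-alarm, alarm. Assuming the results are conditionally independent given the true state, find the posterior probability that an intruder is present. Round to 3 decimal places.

Posterior P(H) ≈ 0.193

With H the event that an intruder is present, the joint likelihood of the observed sequence is P(data|H) = 0.107·0.893 = 0.095551 and P(data|¬H) = 0.846·0.154 = 0.13028.
Bayes: P(H|data) = 0.246·0.095551 / (0.246·0.095551 + 0.754·0.13028) = 0.023506/0.12174 = 0.1931.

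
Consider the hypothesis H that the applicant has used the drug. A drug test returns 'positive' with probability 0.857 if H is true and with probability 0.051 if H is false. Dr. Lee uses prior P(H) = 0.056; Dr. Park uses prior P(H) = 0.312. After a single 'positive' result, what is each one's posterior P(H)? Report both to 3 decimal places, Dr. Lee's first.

The likelihood ratio for a 'positive' result is 0.857/0.051 = 16.804.
Dr. Lee: prior odds 0.056/0.944 = 0.059322; posterior odds 0.99684; posterior probability 0.499.
Dr. Park: prior odds 0.312/0.688 = 0.45349; posterior odds 7.6204; posterior probability 0.884.

Dr. Lee: 0.499; Dr. Park: 0.884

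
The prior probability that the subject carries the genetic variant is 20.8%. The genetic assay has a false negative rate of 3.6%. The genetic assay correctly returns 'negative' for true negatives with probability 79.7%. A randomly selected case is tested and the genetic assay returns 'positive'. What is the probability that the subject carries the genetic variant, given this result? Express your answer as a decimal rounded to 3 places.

Write H for 'the subject carries the genetic variant'. Prior odds H:¬H = 0.208/0.792 = 0.26263. For the 'positive' outcome, the likelihood ratio is 0.964/0.203 = 4.7488.
Posterior odds = 0.26263 × 4.7488 = 1.2472, so P(H|E) = 1.2472/(1+1.2472) = 0.555.

P(H | E) ≈ 0.555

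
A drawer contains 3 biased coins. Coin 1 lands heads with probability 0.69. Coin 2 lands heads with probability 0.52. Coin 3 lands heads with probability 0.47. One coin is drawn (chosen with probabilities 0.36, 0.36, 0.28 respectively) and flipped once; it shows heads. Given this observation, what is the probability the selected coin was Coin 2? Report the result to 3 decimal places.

Posterior probability ≈ 0.330

Tabulate prior·likelihood by source: [1] prior 0.36, lik 0.69, product 0.2484; [2] prior 0.36, lik 0.52, product 0.1872; [3] prior 0.28, lik 0.47, product 0.1316.
Normalizing constant = 0.56720; the posterior for Coin 2 is its product over the sum, 0.1872/0.56720 = 0.330.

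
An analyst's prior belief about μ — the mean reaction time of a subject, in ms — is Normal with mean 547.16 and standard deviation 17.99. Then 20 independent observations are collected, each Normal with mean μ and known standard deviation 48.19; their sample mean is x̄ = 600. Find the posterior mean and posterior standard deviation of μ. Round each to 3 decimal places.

Prior precision 1/τ₀² = 1/17.99² = 0.00308985; data precision n/σ² = 20/48.19² = 0.00861224.
Posterior precision = 0.00308985 + 0.00861224 = 0.0117021, giving posterior SD = 1/√0.0117021 = 9.244.
Posterior mean = (0.00308985·547.16 + 0.00861224·600) / 0.0117021 = 586.048.

Posterior mean ≈ 586.048; posterior SD ≈ 9.244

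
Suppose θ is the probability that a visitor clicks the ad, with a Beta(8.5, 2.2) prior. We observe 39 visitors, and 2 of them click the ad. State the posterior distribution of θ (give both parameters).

The binomial likelihood is conjugate to the Beta prior: with 2 successes and 37 failures, the posterior is Beta(8.5+2, 2.2+37) = Beta(10.5, 39.2).

Posterior: Beta(10.5, 39.2)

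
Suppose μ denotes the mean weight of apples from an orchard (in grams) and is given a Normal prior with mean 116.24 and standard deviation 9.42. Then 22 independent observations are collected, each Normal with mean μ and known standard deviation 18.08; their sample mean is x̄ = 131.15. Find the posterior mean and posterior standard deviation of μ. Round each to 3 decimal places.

Prior precision 1/τ₀² = 1/9.42² = 0.0112693; data precision n/σ² = 22/18.08² = 0.0673017.
Posterior precision = 0.0112693 + 0.0673017 = 0.0785710, giving posterior SD = 1/√0.0785710 = 3.568.
Posterior mean = (0.0112693·116.24 + 0.0673017·131.15) / 0.0785710 = 129.011.

Posterior mean ≈ 129.011; posterior SD ≈ 3.568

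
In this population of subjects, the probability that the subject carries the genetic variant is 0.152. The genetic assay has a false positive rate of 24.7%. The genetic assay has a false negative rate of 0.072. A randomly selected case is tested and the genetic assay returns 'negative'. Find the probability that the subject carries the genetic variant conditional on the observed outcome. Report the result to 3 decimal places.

P(H | E) ≈ 0.017

Let H be the event that the subject carries the genetic variant. P(H) = 0.152, so P(¬H) = 0.848. With E the 'negative' result, P(E|H) = 0.072 and P(E|¬H) = 0.753.
P(E) = 0.072·0.152 + 0.753·0.848 = 0.010944 + 0.63854 = 0.64949.
By Bayes' theorem, P(H|E) = 0.010944 / 0.64949 = 0.017.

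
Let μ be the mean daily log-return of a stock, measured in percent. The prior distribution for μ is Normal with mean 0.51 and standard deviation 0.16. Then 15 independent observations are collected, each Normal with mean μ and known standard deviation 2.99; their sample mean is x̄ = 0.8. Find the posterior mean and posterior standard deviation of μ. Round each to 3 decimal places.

With known σ, the Normal prior is conjugate. Weight on the data is w = (n/σ²)/(n/σ² + 1/τ₀²) = 1.67783/(1.67783+39.0625) = 0.041184.
Posterior mean = w·x̄ + (1−w)·μ₀ = 0.041184·0.8 + 0.95882·0.51 = 0.522. Posterior variance = 1/(1.67783+39.0625) = 0.0245457, so SD = 0.157.

Posterior mean ≈ 0.522; posterior SD ≈ 0.157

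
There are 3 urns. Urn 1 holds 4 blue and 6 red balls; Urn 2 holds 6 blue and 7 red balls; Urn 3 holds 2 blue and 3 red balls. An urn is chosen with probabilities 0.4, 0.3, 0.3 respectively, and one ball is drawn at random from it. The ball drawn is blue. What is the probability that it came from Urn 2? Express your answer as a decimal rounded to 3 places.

Posterior probability ≈ 0.331

Tabulate prior·likelihood by source: [1] prior 0.4, lik 0.4, product 0.1600; [2] prior 0.3, lik 0.4615, product 0.1385; [3] prior 0.3, lik 0.4, product 0.1200.
Normalizing constant = 0.41846; the posterior for Urn 2 is its product over the sum, 0.1385/0.41846 = 0.331.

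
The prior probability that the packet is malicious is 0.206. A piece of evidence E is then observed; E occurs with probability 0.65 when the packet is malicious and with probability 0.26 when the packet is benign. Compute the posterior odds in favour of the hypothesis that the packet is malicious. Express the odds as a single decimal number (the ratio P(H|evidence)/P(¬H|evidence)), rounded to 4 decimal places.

Prior odds = 0.206/(1−0.206) = 0.25945.
Likelihood ratio for E = 0.65/0.26 = 2.5000.
Posterior odds = prior odds × LR = 0.64861.

Posterior odds ≈ 0.6486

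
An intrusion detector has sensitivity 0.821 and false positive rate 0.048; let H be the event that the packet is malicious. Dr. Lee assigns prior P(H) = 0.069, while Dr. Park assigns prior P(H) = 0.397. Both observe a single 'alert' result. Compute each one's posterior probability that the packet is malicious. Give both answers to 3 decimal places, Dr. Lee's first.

P('+'|H) = 0.821, P('+'|¬H) = 0.048.
Dr. Lee: numerator 0.821·0.069 = 0.056649; evidence = 0.056649+0.048·0.931 = 0.10134; posterior = 0.559.
Dr. Park: numerator 0.821·0.397 = 0.32594; evidence = 0.32594+0.048·0.603 = 0.35488; posterior = 0.918.

Dr. Lee: 0.559; Dr. Park: 0.918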